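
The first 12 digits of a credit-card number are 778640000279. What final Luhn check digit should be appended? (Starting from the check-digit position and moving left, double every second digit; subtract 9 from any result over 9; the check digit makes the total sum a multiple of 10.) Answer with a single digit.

3

Partial digits right→left: 9 7 2 0 0 0 0 4 6 8 7 7
Double every second digit counting from the check-digit position (so the 1st, 3rd, 5th, ... of the partial from the right).
  doubled (with −9 where >9): 9 4 0 0 3 5 → sum 21
  kept as-is: 7 0 0 4 8 7 → sum 26
Total = 21 + 26 = 47.
Check digit = (10 − (47 mod 10)) mod 10 = 3.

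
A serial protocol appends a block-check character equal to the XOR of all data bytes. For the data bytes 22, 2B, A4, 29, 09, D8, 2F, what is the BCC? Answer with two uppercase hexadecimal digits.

7A

XOR the bytes together:
  start with 0x22
  0x22 ⊕ 0x2B = 0x09
  0x09 ⊕ 0xA4 = 0xAD
  0xAD ⊕ 0x29 = 0x84
  0x84 ⊕ 0x09 = 0x8D
  0x8D ⊕ 0xD8 = 0x55
  0x55 ⊕ 0x2F = 0x7A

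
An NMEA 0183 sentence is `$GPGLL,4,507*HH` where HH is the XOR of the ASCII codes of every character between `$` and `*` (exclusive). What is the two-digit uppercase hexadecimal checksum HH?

56

XOR the ASCII codes of the payload characters:
  'G' = 0x47 → acc = 0x47
  'P' = 0x50 → acc = 0x17
  'G' = 0x47 → acc = 0x50
  'L' = 0x4C → acc = 0x1C
  'L' = 0x4C → acc = 0x50
  ',' = 0x2C → acc = 0x7C
  '4' = 0x34 → acc = 0x48
  ',' = 0x2C → acc = 0x64
  '5' = 0x35 → acc = 0x51
  '0' = 0x30 → acc = 0x61
  '7' = 0x37 → acc = 0x56
Checksum = 0x56.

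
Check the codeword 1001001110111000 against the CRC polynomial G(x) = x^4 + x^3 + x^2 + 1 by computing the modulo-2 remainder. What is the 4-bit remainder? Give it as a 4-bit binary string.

Modulo-2 division of 1001001110111000 by 11101:
  pos 0: 10010 XOR 11101 = 01111
  pos 1: 11110 XOR 11101 = 00011
  pos 4: 11111 XOR 11101 = 00010
  pos 7: 10011 XOR 11101 = 01110
  pos 8: 11101 XOR 11101 = 00000
Remainder = 0000 (zero — the frame passes the CRC check).

0000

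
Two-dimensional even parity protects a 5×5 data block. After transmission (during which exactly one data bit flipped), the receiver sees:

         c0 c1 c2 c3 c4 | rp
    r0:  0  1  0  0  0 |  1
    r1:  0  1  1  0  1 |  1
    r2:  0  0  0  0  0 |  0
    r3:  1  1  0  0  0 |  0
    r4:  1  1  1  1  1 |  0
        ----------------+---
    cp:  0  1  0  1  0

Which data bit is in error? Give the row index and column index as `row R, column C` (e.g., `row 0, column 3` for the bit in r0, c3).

row 4, column 1

Recompute each row's even parity and compare to rp:
  r0: data parity 1, sent rp 1 → ok
  r1: data parity 1, sent rp 1 → ok
  r2: data parity 0, sent rp 0 → ok
  r3: data parity 0, sent rp 0 → ok
  r4: data parity 1, sent rp 0 → mismatch
Recompute each column's even parity and compare to cp:
  c0: data parity 0, sent cp 0 → ok
  c1: data parity 0, sent cp 1 → mismatch
  c2: data parity 0, sent cp 0 → ok
  c3: data parity 1, sent cp 1 → ok
  c4: data parity 0, sent cp 0 → ok
Exactly one row (r4) and one column (c1) fail → the flipped bit is at their intersection.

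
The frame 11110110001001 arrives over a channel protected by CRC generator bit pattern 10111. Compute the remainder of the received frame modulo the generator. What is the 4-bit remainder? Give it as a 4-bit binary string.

Modulo-2 division of 11110110001001 by 10111:
  pos 0: 11110 XOR 10111 = 01001
  pos 1: 10011 XOR 10111 = 00100
  pos 3: 10010 XOR 10111 = 00101
  pos 5: 10100 XOR 10111 = 00011
  pos 8: 11100 XOR 10111 = 01011
  pos 9: 10111 XOR 10111 = 00000
Remainder = 0000 (zero — the frame passes the CRC check).

0000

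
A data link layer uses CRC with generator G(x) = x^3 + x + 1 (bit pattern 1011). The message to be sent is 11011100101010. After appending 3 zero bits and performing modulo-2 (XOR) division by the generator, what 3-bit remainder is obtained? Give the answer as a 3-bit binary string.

Append 3 zeros: 11011100101010000. Divide by 1011 (XOR where the leading bit is 1):
  pos 0: 1101 XOR 1011 = 0110
  pos 1: 1101 XOR 1011 = 0110
  pos 2: 1101 XOR 1011 = 0110
  pos 3: 1100 XOR 1011 = 0111
  pos 4: 1110 XOR 1011 = 0101
  pos 5: 1011 XOR 1011 = 0000
  pos 10: 1010 XOR 1011 = 0001
  pos 13: 1000 XOR 1011 = 0011
Remainder (last 3 bits) = 011. This is the CRC / FCS.

011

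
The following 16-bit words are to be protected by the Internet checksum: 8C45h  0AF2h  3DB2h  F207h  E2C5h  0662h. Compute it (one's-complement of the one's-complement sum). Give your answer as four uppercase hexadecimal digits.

4FE6

One's-complement addition (fold any carry out of bit 15 back into bit 0):
  0x8C45 + 0x0AF2 = 0x09737
  0x9737 + 0x3DB2 = 0x0D4E9
  0xD4E9 + 0xF207 = 0x1C6F0 → wrap carry → 0xC6F1
  0xC6F1 + 0xE2C5 = 0x1A9B6 → wrap carry → 0xA9B7
  0xA9B7 + 0x0662 = 0x0B019
One's-complement sum = 0xB019.
Checksum = ~0xB019 & 0xFFFF = 0x4FE6.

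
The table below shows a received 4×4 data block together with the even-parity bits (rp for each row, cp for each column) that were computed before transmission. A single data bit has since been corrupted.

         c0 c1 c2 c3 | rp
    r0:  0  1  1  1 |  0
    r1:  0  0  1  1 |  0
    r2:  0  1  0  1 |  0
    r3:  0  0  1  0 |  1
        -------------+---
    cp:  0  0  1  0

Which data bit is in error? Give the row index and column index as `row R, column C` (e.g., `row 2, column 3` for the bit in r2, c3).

Recompute each row's even parity and compare to rp:
  r0: data parity 1, sent rp 0 → mismatch
  r1: data parity 0, sent rp 0 → ok
  r2: data parity 0, sent rp 0 → ok
  r3: data parity 1, sent rp 1 → ok
Recompute each column's even parity and compare to cp:
  c0: data parity 0, sent cp 0 → ok
  c1: data parity 0, sent cp 0 → ok
  c2: data parity 1, sent cp 1 → ok
  c3: data parity 1, sent cp 0 → mismatch
Exactly one row (r0) and one column (c3) fail → the flipped bit is at their intersection.

row 0, column 3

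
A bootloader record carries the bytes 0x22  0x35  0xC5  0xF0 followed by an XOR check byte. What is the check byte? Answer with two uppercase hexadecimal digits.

22

XOR the bytes together:
  start with 0x22
  0x22 ⊕ 0x35 = 0x17
  0x17 ⊕ 0xC5 = 0xD2
  0xD2 ⊕ 0xF0 = 0x22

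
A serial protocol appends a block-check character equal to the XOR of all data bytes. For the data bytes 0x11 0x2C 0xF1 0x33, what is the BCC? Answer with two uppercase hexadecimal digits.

FF

XOR the bytes together:
  start with 0x11
  0x11 ⊕ 0x2C = 0x3D
  0x3D ⊕ 0xF1 = 0xCC
  0xCC ⊕ 0x33 = 0xFF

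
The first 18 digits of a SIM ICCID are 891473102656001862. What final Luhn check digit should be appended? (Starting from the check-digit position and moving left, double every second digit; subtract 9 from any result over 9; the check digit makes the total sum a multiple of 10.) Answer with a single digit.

9

Partial digits right→left: 2 6 8 1 0 0 6 5 6 2 0 1 3 7 4 1 9 8
Double every second digit counting from the check-digit position (so the 1st, 3rd, 5th, ... of the partial from the right).
  doubled (with −9 where >9): 4 7 0 3 3 0 6 8 9 → sum 40
  kept as-is: 6 1 0 5 2 1 7 1 8 → sum 31
Total = 40 + 31 = 71.
Check digit = (10 − (71 mod 10)) mod 10 = 9.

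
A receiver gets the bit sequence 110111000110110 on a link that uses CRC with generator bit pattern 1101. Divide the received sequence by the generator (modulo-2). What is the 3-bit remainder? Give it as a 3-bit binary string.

Modulo-2 division of 110111000110110 by 1101:
  pos 0: 1101 XOR 1101 = 0000
  pos 4: 1100 XOR 1101 = 0001
  pos 7: 1011 XOR 1101 = 0110
  pos 8: 1100 XOR 1101 = 0001
  pos 11: 1110 XOR 1101 = 0011
Remainder = 011 (nonzero — an error is detected).

011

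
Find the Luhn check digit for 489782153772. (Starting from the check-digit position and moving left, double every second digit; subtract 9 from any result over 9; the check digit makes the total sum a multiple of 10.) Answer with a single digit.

2

Partial digits right→left: 2 7 7 3 5 1 2 8 7 9 8 4
Double every second digit counting from the check-digit position (so the 1st, 3rd, 5th, ... of the partial from the right).
  doubled (with −9 where >9): 4 5 1 4 5 7 → sum 26
  kept as-is: 7 3 1 8 9 4 → sum 32
Total = 26 + 32 = 58.
Check digit = (10 − (58 mod 10)) mod 10 = 2.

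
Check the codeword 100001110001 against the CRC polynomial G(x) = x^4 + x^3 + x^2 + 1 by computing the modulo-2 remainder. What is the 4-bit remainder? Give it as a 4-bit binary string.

Modulo-2 division of 100001110001 by 11101:
  pos 0: 10000 XOR 11101 = 01101
  pos 1: 11011 XOR 11101 = 00110
  pos 3: 11011 XOR 11101 = 00110
  pos 5: 11000 XOR 11101 = 00101
  pos 7: 10101 XOR 11101 = 01000
Remainder = 1000 (nonzero — an error is detected).

1000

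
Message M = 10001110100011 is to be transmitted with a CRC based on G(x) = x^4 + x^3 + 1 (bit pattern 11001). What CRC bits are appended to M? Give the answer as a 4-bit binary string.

1011

Append 4 zeros: 100011101000110000. Divide by 11001 (XOR where the leading bit is 1):
  pos 0: 10001 XOR 11001 = 01000
  pos 1: 10001 XOR 11001 = 01000
  pos 2: 10001 XOR 11001 = 01000
  pos 3: 10000 XOR 11001 = 01001
  pos 4: 10011 XOR 11001 = 01010
  pos 5: 10100 XOR 11001 = 01101
  pos 6: 11010 XOR 11001 = 00011
  pos 9: 11011 XOR 11001 = 00010
  pos 12: 10000 XOR 11001 = 01001
  pos 13: 10010 XOR 11001 = 01011
Remainder (last 4 bits) = 1011. This is the CRC / FCS.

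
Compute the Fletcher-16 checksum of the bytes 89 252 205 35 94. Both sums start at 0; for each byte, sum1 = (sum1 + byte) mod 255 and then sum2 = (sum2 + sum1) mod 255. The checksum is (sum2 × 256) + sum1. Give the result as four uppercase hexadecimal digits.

C0A5

Running sums (mod 255):
  after byte 0 (89): sum1=89, sum2=89
  after byte 1 (252): sum1=86, sum2=175
  after byte 2 (205): sum1=36, sum2=211
  after byte 3 (35): sum1=71, sum2=27
  after byte 4 (94): sum1=165, sum2=192
Checksum = sum2·256 + sum1 = 192·256 + 165 = 49317 = 0xC0A5.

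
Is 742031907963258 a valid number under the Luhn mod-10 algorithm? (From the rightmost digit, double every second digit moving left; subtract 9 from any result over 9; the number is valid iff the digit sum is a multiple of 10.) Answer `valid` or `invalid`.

valid

From the right, keep odd positions and double even positions (subtract 9 from any doubled value over 9):
  doubled (positions 2,4,...): 1 6 9 0 2 0 8 → sum 26
  kept (positions 1,3,...): 8 2 6 7 9 3 2 7 → sum 44
Total = 70.
70 mod 10 = 0, so the number is valid.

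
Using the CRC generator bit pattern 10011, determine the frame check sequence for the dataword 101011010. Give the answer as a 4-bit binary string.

0000

Append 4 zeros: 1010110100000. Divide by 10011 (XOR where the leading bit is 1):
  pos 0: 10101 XOR 10011 = 00110
  pos 2: 11010 XOR 10011 = 01001
  pos 3: 10011 XOR 10011 = 00000
Remainder (last 4 bits) = 0000. This is the CRC / FCS.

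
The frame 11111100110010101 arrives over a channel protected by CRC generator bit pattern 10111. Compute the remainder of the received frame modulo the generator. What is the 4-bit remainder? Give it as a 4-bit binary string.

0100

Modulo-2 division of 11111100110010101 by 10111:
  pos 0: 11111 XOR 10111 = 01000
  pos 1: 10001 XOR 10111 = 00110
  pos 3: 11000 XOR 10111 = 01111
  pos 4: 11111 XOR 10111 = 01000
  pos 5: 10001 XOR 10111 = 00110
  pos 7: 11000 XOR 10111 = 01111
  pos 8: 11111 XOR 10111 = 01000
  pos 9: 10000 XOR 10111 = 00111
  pos 11: 11110 XOR 10111 = 01001
  pos 12: 10011 XOR 10111 = 00100
Remainder = 0100 (nonzero — an error is detected).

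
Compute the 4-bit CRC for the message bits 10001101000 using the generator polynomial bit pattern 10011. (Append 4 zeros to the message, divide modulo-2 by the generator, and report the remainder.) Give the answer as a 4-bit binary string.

1111

Append 4 zeros: 100011010000000. Divide by 10011 (XOR where the leading bit is 1):
  pos 0: 10001 XOR 10011 = 00010
  pos 3: 10101 XOR 10011 = 00110
  pos 5: 11000 XOR 10011 = 01011
  pos 6: 10110 XOR 10011 = 00101
  pos 8: 10100 XOR 10011 = 00111
  pos 10: 11100 XOR 10011 = 01111
Remainder (last 4 bits) = 1111. This is the CRC / FCS.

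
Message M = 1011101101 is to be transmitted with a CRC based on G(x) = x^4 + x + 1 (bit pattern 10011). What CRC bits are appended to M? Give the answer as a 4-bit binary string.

1010

Append 4 zeros: 10111011010000. Divide by 10011 (XOR where the leading bit is 1):
  pos 0: 10111 XOR 10011 = 00100
  pos 2: 10001 XOR 10011 = 00010
  pos 5: 10101 XOR 10011 = 00110
  pos 7: 11000 XOR 10011 = 01011
  pos 8: 10110 XOR 10011 = 00101
Remainder (last 4 bits) = 1010. This is the CRC / FCS.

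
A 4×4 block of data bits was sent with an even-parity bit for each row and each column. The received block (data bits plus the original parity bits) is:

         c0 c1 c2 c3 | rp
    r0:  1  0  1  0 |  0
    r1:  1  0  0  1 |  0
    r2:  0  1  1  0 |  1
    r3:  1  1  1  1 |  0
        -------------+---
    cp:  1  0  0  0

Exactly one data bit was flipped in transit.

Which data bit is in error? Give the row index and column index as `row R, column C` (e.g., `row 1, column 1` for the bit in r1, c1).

Recompute each row's even parity and compare to rp:
  r0: data parity 0, sent rp 0 → ok
  r1: data parity 0, sent rp 0 → ok
  r2: data parity 0, sent rp 1 → mismatch
  r3: data parity 0, sent rp 0 → ok
Recompute each column's even parity and compare to cp:
  c0: data parity 1, sent cp 1 → ok
  c1: data parity 0, sent cp 0 → ok
  c2: data parity 1, sent cp 0 → mismatch
  c3: data parity 0, sent cp 0 → ok
Exactly one row (r2) and one column (c2) fail → the flipped bit is at their intersection.

row 2, column 2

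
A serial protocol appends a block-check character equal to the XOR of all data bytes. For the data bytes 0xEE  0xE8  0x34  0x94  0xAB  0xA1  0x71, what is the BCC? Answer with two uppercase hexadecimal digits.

DD

XOR the bytes together:
  start with 0xEE
  0xEE ⊕ 0xE8 = 0x06
  0x06 ⊕ 0x34 = 0x32
  0x32 ⊕ 0x94 = 0xA6
  0xA6 ⊕ 0xAB = 0x0D
  0x0D ⊕ 0xA1 = 0xAC
  0xAC ⊕ 0x71 = 0xDD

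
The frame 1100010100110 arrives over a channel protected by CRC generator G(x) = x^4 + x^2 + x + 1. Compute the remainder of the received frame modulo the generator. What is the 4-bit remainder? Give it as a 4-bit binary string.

Modulo-2 division of 1100010100110 by 10111:
  pos 0: 11000 XOR 10111 = 01111
  pos 1: 11111 XOR 10111 = 01000
  pos 2: 10000 XOR 10111 = 00111
  pos 4: 11110 XOR 10111 = 01001
  pos 5: 10010 XOR 10111 = 00101
  pos 7: 10111 XOR 10111 = 00000
Remainder = 0000 (zero — the frame passes the CRC check).

0000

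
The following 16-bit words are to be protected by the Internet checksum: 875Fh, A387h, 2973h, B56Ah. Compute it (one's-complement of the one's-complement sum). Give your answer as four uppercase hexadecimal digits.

One's-complement addition (fold any carry out of bit 15 back into bit 0):
  0x875F + 0xA387 = 0x12AE6 → wrap carry → 0x2AE7
  0x2AE7 + 0x2973 = 0x0545A
  0x545A + 0xB56A = 0x109C4 → wrap carry → 0x09C5
One's-complement sum = 0x09C5.
Checksum = ~0x09C5 & 0xFFFF = 0xF63A.

F63A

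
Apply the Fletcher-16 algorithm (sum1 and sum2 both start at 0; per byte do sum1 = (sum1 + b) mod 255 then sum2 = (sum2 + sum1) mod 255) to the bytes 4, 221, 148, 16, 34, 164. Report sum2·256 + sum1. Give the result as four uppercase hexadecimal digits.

Running sums (mod 255):
  after byte 0 (4): sum1=4, sum2=4
  after byte 1 (221): sum1=225, sum2=229
  after byte 2 (148): sum1=118, sum2=92
  after byte 3 (16): sum1=134, sum2=226
  after byte 4 (34): sum1=168, sum2=139
  after byte 5 (164): sum1=77, sum2=216
Checksum = sum2·256 + sum1 = 216·256 + 77 = 55373 = 0xD84D.

D84D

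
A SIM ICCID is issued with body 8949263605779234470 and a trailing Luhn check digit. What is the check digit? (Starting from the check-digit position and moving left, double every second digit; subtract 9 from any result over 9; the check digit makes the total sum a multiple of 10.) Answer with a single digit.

Partial digits right→left: 0 7 4 4 3 2 9 7 7 5 0 6 3 6 2 9 4 9 8
Double every second digit counting from the check-digit position (so the 1st, 3rd, 5th, ... of the partial from the right).
  doubled (with −9 where >9): 0 8 6 9 5 0 6 4 8 7 → sum 53
  kept as-is: 7 4 2 7 5 6 6 9 9 → sum 55
Total = 53 + 55 = 108.
Check digit = (10 − (108 mod 10)) mod 10 = 2.

2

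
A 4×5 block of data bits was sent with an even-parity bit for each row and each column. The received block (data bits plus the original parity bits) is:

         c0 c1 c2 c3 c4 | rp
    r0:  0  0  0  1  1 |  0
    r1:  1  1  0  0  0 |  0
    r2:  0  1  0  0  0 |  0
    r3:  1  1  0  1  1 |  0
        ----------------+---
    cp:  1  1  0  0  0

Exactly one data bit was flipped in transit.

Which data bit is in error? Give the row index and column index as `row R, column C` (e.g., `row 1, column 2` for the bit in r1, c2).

Recompute each row's even parity and compare to rp:
  r0: data parity 0, sent rp 0 → ok
  r1: data parity 0, sent rp 0 → ok
  r2: data parity 1, sent rp 0 → mismatch
  r3: data parity 0, sent rp 0 → ok
Recompute each column's even parity and compare to cp:
  c0: data parity 0, sent cp 1 → mismatch
  c1: data parity 1, sent cp 1 → ok
  c2: data parity 0, sent cp 0 → ok
  c3: data parity 0, sent cp 0 → ok
  c4: data parity 0, sent cp 0 → ok
Exactly one row (r2) and one column (c0) fail → the flipped bit is at their intersection.

row 2, column 0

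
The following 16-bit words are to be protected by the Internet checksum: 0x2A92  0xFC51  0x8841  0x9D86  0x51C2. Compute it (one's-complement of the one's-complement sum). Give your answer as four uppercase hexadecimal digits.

6191

One's-complement addition (fold any carry out of bit 15 back into bit 0):
  0x2A92 + 0xFC51 = 0x126E3 → wrap carry → 0x26E4
  0x26E4 + 0x8841 = 0x0AF25
  0xAF25 + 0x9D86 = 0x14CAB → wrap carry → 0x4CAC
  0x4CAC + 0x51C2 = 0x09E6E
One's-complement sum = 0x9E6E.
Checksum = ~0x9E6E & 0xFFFF = 0x6191.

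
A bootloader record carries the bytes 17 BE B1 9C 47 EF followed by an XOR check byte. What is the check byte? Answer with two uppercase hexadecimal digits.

XOR the bytes together:
  start with 0x17
  0x17 ⊕ 0xBE = 0xA9
  0xA9 ⊕ 0xB1 = 0x18
  0x18 ⊕ 0x9C = 0x84
  0x84 ⊕ 0x47 = 0xC3
  0xC3 ⊕ 0xEF = 0x2C

2C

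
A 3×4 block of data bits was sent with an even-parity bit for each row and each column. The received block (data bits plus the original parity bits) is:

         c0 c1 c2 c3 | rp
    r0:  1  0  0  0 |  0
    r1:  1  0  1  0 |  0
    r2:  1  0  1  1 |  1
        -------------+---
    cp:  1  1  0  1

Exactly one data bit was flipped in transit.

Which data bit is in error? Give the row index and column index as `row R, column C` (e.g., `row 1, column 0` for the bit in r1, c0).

row 0, column 1

Recompute each row's even parity and compare to rp:
  r0: data parity 1, sent rp 0 → mismatch
  r1: data parity 0, sent rp 0 → ok
  r2: data parity 1, sent rp 1 → ok
Recompute each column's even parity and compare to cp:
  c0: data parity 1, sent cp 1 → ok
  c1: data parity 0, sent cp 1 → mismatch
  c2: data parity 0, sent cp 0 → ok
  c3: data parity 1, sent cp 1 → ok
Exactly one row (r0) and one column (c1) fail → the flipped bit is at their intersection.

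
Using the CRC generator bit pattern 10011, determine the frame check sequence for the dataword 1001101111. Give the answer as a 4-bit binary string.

Append 4 zeros: 10011011110000. Divide by 10011 (XOR where the leading bit is 1):
  pos 0: 10011 XOR 10011 = 00000
  pos 6: 11110 XOR 10011 = 01101
  pos 7: 11010 XOR 10011 = 01001
  pos 8: 10010 XOR 10011 = 00001
Remainder (last 4 bits) = 0010. This is the CRC / FCS.

0010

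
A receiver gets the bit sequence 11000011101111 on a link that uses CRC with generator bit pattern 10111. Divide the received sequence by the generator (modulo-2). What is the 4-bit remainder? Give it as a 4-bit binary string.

1110

Modulo-2 division of 11000011101111 by 10111:
  pos 0: 11000 XOR 10111 = 01111
  pos 1: 11110 XOR 10111 = 01001
  pos 2: 10011 XOR 10111 = 00100
  pos 4: 10011 XOR 10111 = 00100
  pos 6: 10001 XOR 10111 = 00110
  pos 8: 11011 XOR 10111 = 01100
  pos 9: 11001 XOR 10111 = 01110
Remainder = 1110 (nonzero — an error is detected).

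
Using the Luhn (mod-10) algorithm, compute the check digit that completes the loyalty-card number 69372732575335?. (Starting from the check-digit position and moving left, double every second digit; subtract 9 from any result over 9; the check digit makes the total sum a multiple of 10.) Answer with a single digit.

8

Partial digits right→left: 5 3 3 5 7 5 2 3 7 2 7 3 9 6
Double every second digit counting from the check-digit position (so the 1st, 3rd, 5th, ... of the partial from the right).
  doubled (with −9 where >9): 1 6 5 4 5 5 9 → sum 35
  kept as-is: 3 5 5 3 2 3 6 → sum 27
Total = 35 + 27 = 62.
Check digit = (10 − (62 mod 10)) mod 10 = 8.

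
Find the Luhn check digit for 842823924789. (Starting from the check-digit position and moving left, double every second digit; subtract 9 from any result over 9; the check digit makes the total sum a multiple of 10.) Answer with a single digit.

8

Partial digits right→left: 9 8 7 4 2 9 3 2 8 2 4 8
Double every second digit counting from the check-digit position (so the 1st, 3rd, 5th, ... of the partial from the right).
  doubled (with −9 where >9): 9 5 4 6 7 8 → sum 39
  kept as-is: 8 4 9 2 2 8 → sum 33
Total = 39 + 33 = 72.
Check digit = (10 − (72 mod 10)) mod 10 = 8.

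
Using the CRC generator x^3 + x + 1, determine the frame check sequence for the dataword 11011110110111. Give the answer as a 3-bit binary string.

Append 3 zeros: 11011110110111000. Divide by 1011 (XOR where the leading bit is 1):
  pos 0: 1101 XOR 1011 = 0110
  pos 1: 1101 XOR 1011 = 0110
  pos 2: 1101 XOR 1011 = 0110
  pos 3: 1101 XOR 1011 = 0110
  pos 4: 1100 XOR 1011 = 0111
  pos 5: 1111 XOR 1011 = 0100
  pos 6: 1001 XOR 1011 = 0010
  pos 8: 1001 XOR 1011 = 0010
  pos 10: 1011 XOR 1011 = 0000
Remainder (last 3 bits) = 000. This is the CRC / FCS.

000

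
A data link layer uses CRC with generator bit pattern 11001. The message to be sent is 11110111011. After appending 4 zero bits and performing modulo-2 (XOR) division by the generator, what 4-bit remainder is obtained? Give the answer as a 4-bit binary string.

Append 4 zeros: 111101110110000. Divide by 11001 (XOR where the leading bit is 1):
  pos 0: 11110 XOR 11001 = 00111
  pos 2: 11111 XOR 11001 = 00110
  pos 4: 11010 XOR 11001 = 00011
  pos 7: 11110 XOR 11001 = 00111
  pos 9: 11100 XOR 11001 = 00101
Remainder (last 4 bits) = 1010. This is the CRC / FCS.

1010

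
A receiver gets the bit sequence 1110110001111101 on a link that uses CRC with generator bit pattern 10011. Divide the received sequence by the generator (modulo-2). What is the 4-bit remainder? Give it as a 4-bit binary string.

1000

Modulo-2 division of 1110110001111101 by 10011:
  pos 0: 11101 XOR 10011 = 01110
  pos 1: 11101 XOR 10011 = 01110
  pos 2: 11100 XOR 10011 = 01111
  pos 3: 11110 XOR 10011 = 01101
  pos 4: 11010 XOR 10011 = 01001
  pos 5: 10011 XOR 10011 = 00000
  pos 10: 11110 XOR 10011 = 01101
  pos 11: 11011 XOR 10011 = 01000
Remainder = 1000 (nonzero — an error is detected).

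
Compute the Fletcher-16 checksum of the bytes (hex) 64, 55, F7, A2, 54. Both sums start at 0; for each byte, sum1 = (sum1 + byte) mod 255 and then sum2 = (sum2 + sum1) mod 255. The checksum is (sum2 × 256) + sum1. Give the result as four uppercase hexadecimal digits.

Running sums (mod 255):
  after byte 0 (64): sum1=100, sum2=100
  after byte 1 (55): sum1=185, sum2=30
  after byte 2 (F7): sum1=177, sum2=207
  after byte 3 (A2): sum1=84, sum2=36
  after byte 4 (54): sum1=168, sum2=204
Checksum = sum2·256 + sum1 = 204·256 + 168 = 52392 = 0xCCA8.

CCA8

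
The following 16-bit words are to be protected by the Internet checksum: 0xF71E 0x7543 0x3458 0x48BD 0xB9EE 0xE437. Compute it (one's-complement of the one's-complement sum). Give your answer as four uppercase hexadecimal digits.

One's-complement addition (fold any carry out of bit 15 back into bit 0):
  0xF71E + 0x7543 = 0x16C61 → wrap carry → 0x6C62
  0x6C62 + 0x3458 = 0x0A0BA
  0xA0BA + 0x48BD = 0x0E977
  0xE977 + 0xB9EE = 0x1A365 → wrap carry → 0xA366
  0xA366 + 0xE437 = 0x1879D → wrap carry → 0x879E
One's-complement sum = 0x879E.
Checksum = ~0x879E & 0xFFFF = 0x7861.

7861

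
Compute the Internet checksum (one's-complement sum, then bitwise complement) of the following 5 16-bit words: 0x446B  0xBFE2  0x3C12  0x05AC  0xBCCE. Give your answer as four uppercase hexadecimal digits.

FD24

One's-complement addition (fold any carry out of bit 15 back into bit 0):
  0x446B + 0xBFE2 = 0x1044D → wrap carry → 0x044E
  0x044E + 0x3C12 = 0x04060
  0x4060 + 0x05AC = 0x0460C
  0x460C + 0xBCCE = 0x102DA → wrap carry → 0x02DB
One's-complement sum = 0x02DB.
Checksum = ~0x02DB & 0xFFFF = 0xFD24.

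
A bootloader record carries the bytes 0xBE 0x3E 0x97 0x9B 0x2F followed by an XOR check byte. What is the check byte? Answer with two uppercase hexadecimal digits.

A3

XOR the bytes together:
  start with 0xBE
  0xBE ⊕ 0x3E = 0x80
  0x80 ⊕ 0x97 = 0x17
  0x17 ⊕ 0x9B = 0x8C
  0x8C ⊕ 0x2F = 0xA3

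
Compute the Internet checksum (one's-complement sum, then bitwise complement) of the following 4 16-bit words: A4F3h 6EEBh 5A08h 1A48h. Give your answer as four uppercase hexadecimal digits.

One's-complement addition (fold any carry out of bit 15 back into bit 0):
  0xA4F3 + 0x6EEB = 0x113DE → wrap carry → 0x13DF
  0x13DF + 0x5A08 = 0x06DE7
  0x6DE7 + 0x1A48 = 0x0882F
One's-complement sum = 0x882F.
Checksum = ~0x882F & 0xFFFF = 0x77D0.

77D0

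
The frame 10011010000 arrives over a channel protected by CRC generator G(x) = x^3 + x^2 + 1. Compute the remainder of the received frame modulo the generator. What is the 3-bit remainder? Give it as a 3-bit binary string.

101

Modulo-2 division of 10011010000 by 1101:
  pos 0: 1001 XOR 1101 = 0100
  pos 1: 1001 XOR 1101 = 0100
  pos 2: 1000 XOR 1101 = 0101
  pos 3: 1011 XOR 1101 = 0110
  pos 4: 1100 XOR 1101 = 0001
  pos 7: 1000 XOR 1101 = 0101
Remainder = 101 (nonzero — an error is detected).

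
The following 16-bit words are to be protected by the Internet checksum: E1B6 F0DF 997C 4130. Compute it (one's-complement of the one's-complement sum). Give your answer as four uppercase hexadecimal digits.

One's-complement addition (fold any carry out of bit 15 back into bit 0):
  0xE1B6 + 0xF0DF = 0x1D295 → wrap carry → 0xD296
  0xD296 + 0x997C = 0x16C12 → wrap carry → 0x6C13
  0x6C13 + 0x4130 = 0x0AD43
One's-complement sum = 0xAD43.
Checksum = ~0xAD43 & 0xFFFF = 0x52BC.

52BC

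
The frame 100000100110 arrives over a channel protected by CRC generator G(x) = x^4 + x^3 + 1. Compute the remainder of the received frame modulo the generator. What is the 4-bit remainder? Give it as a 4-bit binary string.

Modulo-2 division of 100000100110 by 11001:
  pos 0: 10000 XOR 11001 = 01001
  pos 1: 10010 XOR 11001 = 01011
  pos 2: 10111 XOR 11001 = 01110
  pos 3: 11100 XOR 11001 = 00101
  pos 5: 10101 XOR 11001 = 01100
  pos 6: 11001 XOR 11001 = 00000
Remainder = 0000 (zero — the frame passes the CRC check).

0000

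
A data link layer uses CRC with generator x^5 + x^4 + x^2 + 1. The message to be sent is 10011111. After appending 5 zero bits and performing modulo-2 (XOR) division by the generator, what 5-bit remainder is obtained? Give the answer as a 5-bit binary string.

10010

Append 5 zeros: 1001111100000. Divide by 110101 (XOR where the leading bit is 1):
  pos 0: 100111 XOR 110101 = 010010
  pos 1: 100101 XOR 110101 = 010000
  pos 2: 100001 XOR 110101 = 010100
  pos 3: 101000 XOR 110101 = 011101
  pos 4: 111010 XOR 110101 = 001111
  pos 6: 111100 XOR 110101 = 001001
Remainder (last 5 bits) = 10010. This is the CRC / FCS.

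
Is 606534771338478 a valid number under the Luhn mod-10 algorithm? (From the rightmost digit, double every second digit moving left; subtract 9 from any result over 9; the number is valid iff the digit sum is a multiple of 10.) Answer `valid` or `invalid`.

valid

From the right, keep odd positions and double even positions (subtract 9 from any doubled value over 9):
  doubled (positions 2,4,...): 5 7 6 5 8 1 0 → sum 32
  kept (positions 1,3,...): 8 4 3 1 7 3 6 6 → sum 38
Total = 70.
70 mod 10 = 0, so the number is valid.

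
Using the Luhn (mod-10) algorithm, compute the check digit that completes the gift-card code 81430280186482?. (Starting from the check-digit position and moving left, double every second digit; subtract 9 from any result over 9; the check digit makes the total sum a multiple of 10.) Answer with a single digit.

4

Partial digits right→left: 2 8 4 6 8 1 0 8 2 0 3 4 1 8
Double every second digit counting from the check-digit position (so the 1st, 3rd, 5th, ... of the partial from the right).
  doubled (with −9 where >9): 4 8 7 0 4 6 2 → sum 31
  kept as-is: 8 6 1 8 0 4 8 → sum 35
Total = 31 + 35 = 66.
Check digit = (10 − (66 mod 10)) mod 10 = 4.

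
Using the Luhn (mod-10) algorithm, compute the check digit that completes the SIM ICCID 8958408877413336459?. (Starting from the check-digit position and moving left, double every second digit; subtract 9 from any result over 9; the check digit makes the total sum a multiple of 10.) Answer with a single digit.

8

Partial digits right→left: 9 5 4 6 3 3 3 1 4 7 7 8 8 0 4 8 5 9 8
Double every second digit counting from the check-digit position (so the 1st, 3rd, 5th, ... of the partial from the right).
  doubled (with −9 where >9): 9 8 6 6 8 5 7 8 1 7 → sum 65
  kept as-is: 5 6 3 1 7 8 0 8 9 → sum 47
Total = 65 + 47 = 112.
Check digit = (10 − (112 mod 10)) mod 10 = 8.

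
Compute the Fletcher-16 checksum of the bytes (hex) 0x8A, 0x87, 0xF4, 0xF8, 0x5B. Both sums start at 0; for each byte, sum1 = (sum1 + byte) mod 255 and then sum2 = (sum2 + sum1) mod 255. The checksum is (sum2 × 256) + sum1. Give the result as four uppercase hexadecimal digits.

Running sums (mod 255):
  after byte 0 (0x8A): sum1=138, sum2=138
  after byte 1 (0x87): sum1=18, sum2=156
  after byte 2 (0xF4): sum1=7, sum2=163
  after byte 3 (0xF8): sum1=0, sum2=163
  after byte 4 (0x5B): sum1=91, sum2=254
Checksum = sum2·256 + sum1 = 254·256 + 91 = 65115 = 0xFE5B.

FE5B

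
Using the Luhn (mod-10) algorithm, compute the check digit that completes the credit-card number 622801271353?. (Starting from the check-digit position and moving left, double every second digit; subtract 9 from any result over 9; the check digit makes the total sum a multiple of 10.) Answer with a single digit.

4

Partial digits right→left: 3 5 3 1 7 2 1 0 8 2 2 6
Double every second digit counting from the check-digit position (so the 1st, 3rd, 5th, ... of the partial from the right).
  doubled (with −9 where >9): 6 6 5 2 7 4 → sum 30
  kept as-is: 5 1 2 0 2 6 → sum 16
Total = 30 + 16 = 46.
Check digit = (10 − (46 mod 10)) mod 10 = 4.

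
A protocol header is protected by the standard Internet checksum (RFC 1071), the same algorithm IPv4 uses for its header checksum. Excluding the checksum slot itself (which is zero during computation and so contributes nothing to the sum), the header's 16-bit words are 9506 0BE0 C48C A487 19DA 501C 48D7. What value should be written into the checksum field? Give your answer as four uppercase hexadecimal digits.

4337

One's-complement addition (fold any carry out of bit 15 back into bit 0):
  0x9506 + 0x0BE0 = 0x0A0E6
  0xA0E6 + 0xC48C = 0x16572 → wrap carry → 0x6573
  0x6573 + 0xA487 = 0x109FA → wrap carry → 0x09FB
  0x09FB + 0x19DA = 0x023D5
  0x23D5 + 0x501C = 0x073F1
  0x73F1 + 0x48D7 = 0x0BCC8
One's-complement sum = 0xBCC8.
Checksum = ~0xBCC8 & 0xFFFF = 0x4337.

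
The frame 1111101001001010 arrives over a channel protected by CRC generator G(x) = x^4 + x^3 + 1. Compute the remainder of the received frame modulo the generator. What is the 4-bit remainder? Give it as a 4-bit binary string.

Modulo-2 division of 1111101001001010 by 11001:
  pos 0: 11111 XOR 11001 = 00110
  pos 2: 11001 XOR 11001 = 00000
  pos 9: 10010 XOR 11001 = 01011
  pos 10: 10111 XOR 11001 = 01110
  pos 11: 11100 XOR 11001 = 00101
Remainder = 0101 (nonzero — an error is detected).

0101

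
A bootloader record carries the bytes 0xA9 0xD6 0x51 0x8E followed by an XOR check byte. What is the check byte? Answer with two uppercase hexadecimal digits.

XOR the bytes together:
  start with 0xA9
  0xA9 ⊕ 0xD6 = 0x7F
  0x7F ⊕ 0x51 = 0x2E
  0x2E ⊕ 0x8E = 0xA0

A0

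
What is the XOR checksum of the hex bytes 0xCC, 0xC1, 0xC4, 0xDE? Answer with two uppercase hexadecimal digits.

17

XOR the bytes together:
  start with 0xCC
  0xCC ⊕ 0xC1 = 0x0D
  0x0D ⊕ 0xC4 = 0xC9
  0xC9 ⊕ 0xDE = 0x17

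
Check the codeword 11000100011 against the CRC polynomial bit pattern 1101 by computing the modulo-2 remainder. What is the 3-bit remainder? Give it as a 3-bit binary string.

001

Modulo-2 division of 11000100011 by 1101:
  pos 0: 1100 XOR 1101 = 0001
  pos 3: 1010 XOR 1101 = 0111
  pos 4: 1110 XOR 1101 = 0011
  pos 6: 1101 XOR 1101 = 0000
Remainder = 001 (nonzero — an error is detected).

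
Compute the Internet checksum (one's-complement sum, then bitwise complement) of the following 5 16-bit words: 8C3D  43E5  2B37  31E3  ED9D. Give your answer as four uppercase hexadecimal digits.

One's-complement addition (fold any carry out of bit 15 back into bit 0):
  0x8C3D + 0x43E5 = 0x0D022
  0xD022 + 0x2B37 = 0x0FB59
  0xFB59 + 0x31E3 = 0x12D3C → wrap carry → 0x2D3D
  0x2D3D + 0xED9D = 0x11ADA → wrap carry → 0x1ADB
One's-complement sum = 0x1ADB.
Checksum = ~0x1ADB & 0xFFFF = 0xE524.

E524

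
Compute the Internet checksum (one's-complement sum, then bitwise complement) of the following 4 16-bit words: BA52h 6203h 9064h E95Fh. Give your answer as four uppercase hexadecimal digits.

One's-complement addition (fold any carry out of bit 15 back into bit 0):
  0xBA52 + 0x6203 = 0x11C55 → wrap carry → 0x1C56
  0x1C56 + 0x9064 = 0x0ACBA
  0xACBA + 0xE95F = 0x19619 → wrap carry → 0x961A
One's-complement sum = 0x961A.
Checksum = ~0x961A & 0xFFFF = 0x69E5.

69E5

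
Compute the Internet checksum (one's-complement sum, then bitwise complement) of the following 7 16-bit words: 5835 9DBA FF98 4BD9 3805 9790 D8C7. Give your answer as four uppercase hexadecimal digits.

1640

One's-complement addition (fold any carry out of bit 15 back into bit 0):
  0x5835 + 0x9DBA = 0x0F5EF
  0xF5EF + 0xFF98 = 0x1F587 → wrap carry → 0xF588
  0xF588 + 0x4BD9 = 0x14161 → wrap carry → 0x4162
  0x4162 + 0x3805 = 0x07967
  0x7967 + 0x9790 = 0x110F7 → wrap carry → 0x10F8
  0x10F8 + 0xD8C7 = 0x0E9BF
One's-complement sum = 0xE9BF.
Checksum = ~0xE9BF & 0xFFFF = 0x1640.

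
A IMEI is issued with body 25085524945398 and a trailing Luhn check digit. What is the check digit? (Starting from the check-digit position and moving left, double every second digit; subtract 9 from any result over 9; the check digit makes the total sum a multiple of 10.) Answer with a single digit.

0

Partial digits right→left: 8 9 3 5 4 9 4 2 5 5 8 0 5 2
Double every second digit counting from the check-digit position (so the 1st, 3rd, 5th, ... of the partial from the right).
  doubled (with −9 where >9): 7 6 8 8 1 7 1 → sum 38
  kept as-is: 9 5 9 2 5 0 2 → sum 32
Total = 38 + 32 = 70.
Check digit = (10 − (70 mod 10)) mod 10 = 0.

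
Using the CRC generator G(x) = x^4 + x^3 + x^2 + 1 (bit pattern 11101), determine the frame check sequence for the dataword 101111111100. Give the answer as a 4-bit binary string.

0111

Append 4 zeros: 1011111111000000. Divide by 11101 (XOR where the leading bit is 1):
  pos 0: 10111 XOR 11101 = 01010
  pos 1: 10101 XOR 11101 = 01000
  pos 2: 10001 XOR 11101 = 01100
  pos 3: 11001 XOR 11101 = 00100
  pos 5: 10011 XOR 11101 = 01110
  pos 6: 11100 XOR 11101 = 00001
  pos 10: 10000 XOR 11101 = 01101
  pos 11: 11010 XOR 11101 = 00111
Remainder (last 4 bits) = 0111. This is the CRC / FCS.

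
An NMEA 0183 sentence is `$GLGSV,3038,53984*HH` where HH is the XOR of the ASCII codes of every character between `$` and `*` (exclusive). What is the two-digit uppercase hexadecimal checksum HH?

72

XOR the ASCII codes of the payload characters:
  'G' = 0x47 → acc = 0x47
  'L' = 0x4C → acc = 0x0B
  'G' = 0x47 → acc = 0x4C
  'S' = 0x53 → acc = 0x1F
  'V' = 0x56 → acc = 0x49
  ',' = 0x2C → acc = 0x65
  '3' = 0x33 → acc = 0x56
  '0' = 0x30 → acc = 0x66
  '3' = 0x33 → acc = 0x55
  '8' = 0x38 → acc = 0x6D
  ',' = 0x2C → acc = 0x41
  '5' = 0x35 → acc = 0x74
  '3' = 0x33 → acc = 0x47
  '9' = 0x39 → acc = 0x7E
  '8' = 0x38 → acc = 0x46
  '4' = 0x34 → acc = 0x72
Checksum = 0x72.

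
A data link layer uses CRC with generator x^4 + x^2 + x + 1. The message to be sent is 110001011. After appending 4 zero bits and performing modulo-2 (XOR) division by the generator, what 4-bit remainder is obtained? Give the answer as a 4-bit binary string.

0001

Append 4 zeros: 1100010110000. Divide by 10111 (XOR where the leading bit is 1):
  pos 0: 11000 XOR 10111 = 01111
  pos 1: 11111 XOR 10111 = 01000
  pos 2: 10000 XOR 10111 = 00111
  pos 4: 11111 XOR 10111 = 01000
  pos 5: 10000 XOR 10111 = 00111
  pos 7: 11100 XOR 10111 = 01011
  pos 8: 10110 XOR 10111 = 00001
Remainder (last 4 bits) = 0001. This is the CRC / FCS.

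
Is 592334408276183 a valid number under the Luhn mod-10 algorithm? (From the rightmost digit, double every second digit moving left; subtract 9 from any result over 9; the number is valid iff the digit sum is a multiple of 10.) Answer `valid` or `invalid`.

valid

From the right, keep odd positions and double even positions (subtract 9 from any doubled value over 9):
  doubled (positions 2,4,...): 7 3 4 0 8 6 9 → sum 37
  kept (positions 1,3,...): 3 1 7 8 4 3 2 5 → sum 33
Total = 70.
70 mod 10 = 0, so the number is valid.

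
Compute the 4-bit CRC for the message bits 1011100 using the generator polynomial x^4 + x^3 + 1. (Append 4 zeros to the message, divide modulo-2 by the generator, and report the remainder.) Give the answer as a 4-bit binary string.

Append 4 zeros: 10111000000. Divide by 11001 (XOR where the leading bit is 1):
  pos 0: 10111 XOR 11001 = 01110
  pos 1: 11100 XOR 11001 = 00101
  pos 3: 10100 XOR 11001 = 01101
  pos 4: 11010 XOR 11001 = 00011
Remainder (last 4 bits) = 1100. This is the CRC / FCS.

1100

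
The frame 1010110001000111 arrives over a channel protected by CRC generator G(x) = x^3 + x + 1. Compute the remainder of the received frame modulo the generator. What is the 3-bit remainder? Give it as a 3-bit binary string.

Modulo-2 division of 1010110001000111 by 1011:
  pos 0: 1010 XOR 1011 = 0001
  pos 3: 1110 XOR 1011 = 0101
  pos 4: 1010 XOR 1011 = 0001
  pos 7: 1010 XOR 1011 = 0001
  pos 10: 1001 XOR 1011 = 0010
  pos 12: 1011 XOR 1011 = 0000
Remainder = 000 (zero — the frame passes the CRC check).

000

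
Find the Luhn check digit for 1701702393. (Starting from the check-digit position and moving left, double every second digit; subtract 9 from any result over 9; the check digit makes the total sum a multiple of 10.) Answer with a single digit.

Partial digits right→left: 3 9 3 2 0 7 1 0 7 1
Double every second digit counting from the check-digit position (so the 1st, 3rd, 5th, ... of the partial from the right).
  doubled (with −9 where >9): 6 6 0 2 5 → sum 19
  kept as-is: 9 2 7 0 1 → sum 19
Total = 19 + 19 = 38.
Check digit = (10 − (38 mod 10)) mod 10 = 2.

2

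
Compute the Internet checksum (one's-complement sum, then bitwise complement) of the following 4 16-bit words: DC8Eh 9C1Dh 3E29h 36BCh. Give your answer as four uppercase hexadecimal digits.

126E

One's-complement addition (fold any carry out of bit 15 back into bit 0):
  0xDC8E + 0x9C1D = 0x178AB → wrap carry → 0x78AC
  0x78AC + 0x3E29 = 0x0B6D5
  0xB6D5 + 0x36BC = 0x0ED91
One's-complement sum = 0xED91.
Checksum = ~0xED91 & 0xFFFF = 0x126E.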